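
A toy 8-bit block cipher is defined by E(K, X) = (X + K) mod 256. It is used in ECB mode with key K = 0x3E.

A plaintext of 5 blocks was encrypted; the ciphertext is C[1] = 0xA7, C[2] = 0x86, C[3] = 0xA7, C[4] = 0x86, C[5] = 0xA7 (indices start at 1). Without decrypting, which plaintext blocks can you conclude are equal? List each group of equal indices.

ECB encrypts each block independently with the same key, so equal ciphertext blocks imply equal plaintext blocks.
C[1] = C[3] = C[5] = 0xA7, so P[1] = P[3] = P[5].
C[2] = C[4] = 0x86, so P[2] = P[4].

P[1] = P[3] = P[5]; P[2] = P[4]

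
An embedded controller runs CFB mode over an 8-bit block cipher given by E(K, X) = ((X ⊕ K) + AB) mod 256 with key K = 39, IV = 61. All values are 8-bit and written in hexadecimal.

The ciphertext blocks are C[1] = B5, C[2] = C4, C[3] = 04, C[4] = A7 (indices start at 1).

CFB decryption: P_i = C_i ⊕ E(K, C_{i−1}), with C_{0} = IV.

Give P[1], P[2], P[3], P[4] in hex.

P[1] = B6, P[2] = F3, P[3] = AC, P[4] = 4F

P[1]: E(K, 61) = 03; B5 ⊕ 03 = B6.
P[2]: E(K, B5) = 37; C4 ⊕ 37 = F3.
P[3]: E(K, C4) = A8; 04 ⊕ A8 = AC.
P[4]: E(K, 04) = E8; A7 ⊕ E8 = 4F.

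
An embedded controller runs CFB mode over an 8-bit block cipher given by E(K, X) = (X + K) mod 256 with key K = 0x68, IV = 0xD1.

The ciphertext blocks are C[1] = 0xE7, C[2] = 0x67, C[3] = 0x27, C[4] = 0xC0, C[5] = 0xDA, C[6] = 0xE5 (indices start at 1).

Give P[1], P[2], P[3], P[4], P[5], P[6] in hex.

CFB decryption: P_i = C_i ⊕ E(K, C_{i−1}), with C_{0} = IV.
P[1]: E(K, 0xD1) = 0x39; 0xE7 ⊕ 0x39 = 0xDE.
P[2]: E(K, 0xE7) = 0x4F; 0x67 ⊕ 0x4F = 0x28.
P[3]: E(K, 0x67) = 0xCF; 0x27 ⊕ 0xCF = 0xE8.
P[4]: E(K, 0x27) = 0x8F; 0xC0 ⊕ 0x8F = 0x4F.
P[5]: E(K, 0xC0) = 0x28; 0xDA ⊕ 0x28 = 0xF2.
P[6]: E(K, 0xDA) = 0x42; 0xE5 ⊕ 0x42 = 0xA7.

P[1] = 0xDE, P[2] = 0x28, P[3] = 0xE8, P[4] = 0x4F, P[5] = 0xF2, P[6] = 0xA7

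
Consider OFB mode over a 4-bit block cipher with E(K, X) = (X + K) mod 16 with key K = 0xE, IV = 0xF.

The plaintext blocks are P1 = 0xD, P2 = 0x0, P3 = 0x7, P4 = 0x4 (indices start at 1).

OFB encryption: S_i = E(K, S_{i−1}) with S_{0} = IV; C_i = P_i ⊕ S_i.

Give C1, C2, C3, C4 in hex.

C1: S = E(K, 0xF) = 0xD; 0xD ⊕ 0xD = 0x0.
C2: S = E(K, 0xD) = 0xB; 0x0 ⊕ 0xB = 0xB.
C3: S = E(K, 0xB) = 0x9; 0x7 ⊕ 0x9 = 0xE.
C4: S = E(K, 0x9) = 0x7; 0x4 ⊕ 0x7 = 0x3.

C1 = 0x0, C2 = 0xB, C3 = 0xE, C4 = 0x3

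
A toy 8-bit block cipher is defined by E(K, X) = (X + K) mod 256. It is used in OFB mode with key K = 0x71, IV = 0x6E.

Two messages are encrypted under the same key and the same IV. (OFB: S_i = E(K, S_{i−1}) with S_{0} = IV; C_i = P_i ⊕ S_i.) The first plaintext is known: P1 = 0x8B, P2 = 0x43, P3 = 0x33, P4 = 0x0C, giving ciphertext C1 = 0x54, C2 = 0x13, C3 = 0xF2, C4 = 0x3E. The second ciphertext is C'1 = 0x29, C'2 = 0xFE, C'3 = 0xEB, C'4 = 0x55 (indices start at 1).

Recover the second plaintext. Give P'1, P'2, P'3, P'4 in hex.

P'1 = 0xF6, P'2 = 0xAE, P'3 = 0x2A, P'4 = 0x67

In OFB with a reused IV, both messages share the same keystream S_i, so C_i ⊕ C'_i = P_i ⊕ P'_i and thus P'_i = P_i ⊕ C_i ⊕ C'_i.
P'1: 0x8B ⊕ 0x54 ⊕ 0x29 = 0xF6.
P'2: 0x43 ⊕ 0x13 ⊕ 0xFE = 0xAE.
P'3: 0x33 ⊕ 0xF2 ⊕ 0xEB = 0x2A.
P'4: 0x0C ⊕ 0x3E ⊕ 0x55 = 0x67.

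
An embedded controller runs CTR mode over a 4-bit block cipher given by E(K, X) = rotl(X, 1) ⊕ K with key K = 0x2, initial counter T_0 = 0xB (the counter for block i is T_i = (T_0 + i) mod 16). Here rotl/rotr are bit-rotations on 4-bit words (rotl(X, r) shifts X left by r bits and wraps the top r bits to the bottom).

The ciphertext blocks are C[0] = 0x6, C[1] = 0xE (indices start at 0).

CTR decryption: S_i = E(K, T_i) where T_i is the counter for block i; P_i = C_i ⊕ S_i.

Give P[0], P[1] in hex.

P[0] = 0x3, P[1] = 0x5

P[0]: T = 0xB, S = E(K, T) = 0x5; 0x6 ⊕ 0x5 = 0x3.
P[1]: T = 0xC, S = E(K, T) = 0xB; 0xE ⊕ 0xB = 0x5.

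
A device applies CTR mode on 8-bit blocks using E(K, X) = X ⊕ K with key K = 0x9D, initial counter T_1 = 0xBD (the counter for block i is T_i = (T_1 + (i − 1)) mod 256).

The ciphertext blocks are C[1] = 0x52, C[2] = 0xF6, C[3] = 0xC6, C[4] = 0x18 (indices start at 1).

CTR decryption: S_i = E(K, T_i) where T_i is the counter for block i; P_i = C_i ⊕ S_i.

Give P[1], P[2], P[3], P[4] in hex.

P[1]: T = 0xBD, S = E(K, T) = 0x20; 0x52 ⊕ 0x20 = 0x72.
P[2]: T = 0xBE, S = E(K, T) = 0x23; 0xF6 ⊕ 0x23 = 0xD5.
P[3]: T = 0xBF, S = E(K, T) = 0x22; 0xC6 ⊕ 0x22 = 0xE4.
P[4]: T = 0xC0, S = E(K, T) = 0x5D; 0x18 ⊕ 0x5D = 0x45.

P[1] = 0x72, P[2] = 0xD5, P[3] = 0xE4, P[4] = 0x45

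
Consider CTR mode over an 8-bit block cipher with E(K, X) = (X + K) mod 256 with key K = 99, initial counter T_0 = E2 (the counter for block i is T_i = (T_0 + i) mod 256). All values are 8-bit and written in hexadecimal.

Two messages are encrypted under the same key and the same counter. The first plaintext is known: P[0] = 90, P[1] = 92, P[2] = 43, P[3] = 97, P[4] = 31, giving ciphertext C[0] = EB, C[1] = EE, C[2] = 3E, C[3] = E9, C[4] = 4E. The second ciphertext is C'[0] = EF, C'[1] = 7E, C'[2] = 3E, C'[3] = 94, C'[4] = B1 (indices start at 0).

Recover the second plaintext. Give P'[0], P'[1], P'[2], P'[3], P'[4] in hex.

In CTR with a reused counter, both messages share the same keystream S_i, so C_i ⊕ C'_i = P_i ⊕ P'_i and thus P'_i = P_i ⊕ C_i ⊕ C'_i.
P'[0]: 90 ⊕ EB ⊕ EF = 94.
P'[1]: 92 ⊕ EE ⊕ 7E = 02.
P'[2]: 43 ⊕ 3E ⊕ 3E = 43.
P'[3]: 97 ⊕ E9 ⊕ 94 = EA.
P'[4]: 31 ⊕ 4E ⊕ B1 = CE.

P'[0] = 94, P'[1] = 02, P'[2] = 43, P'[3] = EA, P'[4] = CE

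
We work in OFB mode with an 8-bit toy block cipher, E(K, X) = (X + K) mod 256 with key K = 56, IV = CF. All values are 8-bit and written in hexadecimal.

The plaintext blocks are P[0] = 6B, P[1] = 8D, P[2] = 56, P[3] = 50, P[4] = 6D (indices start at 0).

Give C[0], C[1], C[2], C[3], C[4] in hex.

C[0] = 4E, C[1] = F6, C[2] = 87, C[3] = 77, C[4] = 10

OFB encryption: S_i = E(K, S_{i−1}) with S_{−1} = IV; C_i = P_i ⊕ S_i.
C[0]: S = E(K, CF) = 25; 6B ⊕ 25 = 4E.
C[1]: S = E(K, 25) = 7B; 8D ⊕ 7B = F6.
C[2]: S = E(K, 7B) = D1; 56 ⊕ D1 = 87.
C[3]: S = E(K, D1) = 27; 50 ⊕ 27 = 77.
C[4]: S = E(K, 27) = 7D; 6D ⊕ 7D = 10.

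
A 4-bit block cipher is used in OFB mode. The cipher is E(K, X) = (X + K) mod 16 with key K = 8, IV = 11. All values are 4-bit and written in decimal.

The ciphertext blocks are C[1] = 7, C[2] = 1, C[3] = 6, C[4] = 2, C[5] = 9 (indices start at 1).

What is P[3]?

P[3] = 5

OFB decryption: S_i = E(K, S_{i−1}) with S_{0} = IV; P_i = C_i ⊕ S_i.
P[1]: S = E(K, 11) = 3; 7 ⊕ 3 = 4.
P[2]: S = E(K, 3) = 11; 1 ⊕ 11 = 10.
P[3]: S = E(K, 11) = 3; 6 ⊕ 3 = 5.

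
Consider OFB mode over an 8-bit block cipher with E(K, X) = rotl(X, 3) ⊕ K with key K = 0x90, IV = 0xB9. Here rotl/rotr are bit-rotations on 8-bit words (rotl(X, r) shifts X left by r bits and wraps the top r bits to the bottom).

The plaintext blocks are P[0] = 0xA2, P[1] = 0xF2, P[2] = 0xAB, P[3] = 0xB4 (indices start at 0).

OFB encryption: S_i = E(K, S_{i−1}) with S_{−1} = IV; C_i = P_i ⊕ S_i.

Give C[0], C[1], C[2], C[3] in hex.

C[0]: S = E(K, 0xB9) = 0x5D; 0xA2 ⊕ 0x5D = 0xFF.
C[1]: S = E(K, 0x5D) = 0x7A; 0xF2 ⊕ 0x7A = 0x88.
C[2]: S = E(K, 0x7A) = 0x43; 0xAB ⊕ 0x43 = 0xE8.
C[3]: S = E(K, 0x43) = 0x8A; 0xB4 ⊕ 0x8A = 0x3E.

C[0] = 0xFF, C[1] = 0x88, C[2] = 0xE8, C[3] = 0x3E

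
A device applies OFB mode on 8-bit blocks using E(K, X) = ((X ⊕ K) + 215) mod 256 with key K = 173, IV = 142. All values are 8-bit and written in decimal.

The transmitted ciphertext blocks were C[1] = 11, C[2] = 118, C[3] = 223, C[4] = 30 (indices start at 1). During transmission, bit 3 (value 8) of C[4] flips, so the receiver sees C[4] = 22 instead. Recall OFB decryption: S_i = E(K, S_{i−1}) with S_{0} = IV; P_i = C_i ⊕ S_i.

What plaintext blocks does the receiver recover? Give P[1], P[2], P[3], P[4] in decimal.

Only C[4] changed, to 22. In OFB, a change in C_i flips the same bit in P_i only; the keystream is unaffected. Decrypting the received ciphertext:
P[1]: S = E(K, 142) = 250; 11 ⊕ 250 = 241.
P[2]: S = E(K, 250) = 46; 118 ⊕ 46 = 88.
P[3]: S = E(K, 46) = 90; 223 ⊕ 90 = 133.
P[4]: S = E(K, 90) = 206; 22 ⊕ 206 = 216.
Blocks that differ from the original plaintext: P[4].

P[1] = 241, P[2] = 88, P[3] = 133, P[4] = 216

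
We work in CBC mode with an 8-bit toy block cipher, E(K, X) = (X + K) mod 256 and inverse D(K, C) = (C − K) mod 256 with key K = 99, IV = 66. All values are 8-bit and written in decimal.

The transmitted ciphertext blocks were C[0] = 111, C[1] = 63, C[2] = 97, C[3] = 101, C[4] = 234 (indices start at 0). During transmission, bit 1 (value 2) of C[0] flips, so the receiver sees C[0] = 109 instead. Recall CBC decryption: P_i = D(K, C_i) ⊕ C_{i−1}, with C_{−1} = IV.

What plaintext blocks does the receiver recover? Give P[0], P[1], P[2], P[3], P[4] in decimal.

Only C[0] changed, to 109. In CBC, a change in C_i garbles P_i and flips the same bit in P_{i+1}. Decrypting the received ciphertext:
P[0]: D(K, 109) = 10; 10 ⊕ 66 = 72.
P[1]: D(K, 63) = 220; 220 ⊕ 109 = 177.
P[2]: D(K, 97) = 254; 254 ⊕ 63 = 193.
P[3]: D(K, 101) = 2; 2 ⊕ 97 = 99.
P[4]: D(K, 234) = 135; 135 ⊕ 101 = 226.
Blocks that differ from the original plaintext: P[0], P[1].

P[0] = 72, P[1] = 177, P[2] = 193, P[3] = 99, P[4] = 226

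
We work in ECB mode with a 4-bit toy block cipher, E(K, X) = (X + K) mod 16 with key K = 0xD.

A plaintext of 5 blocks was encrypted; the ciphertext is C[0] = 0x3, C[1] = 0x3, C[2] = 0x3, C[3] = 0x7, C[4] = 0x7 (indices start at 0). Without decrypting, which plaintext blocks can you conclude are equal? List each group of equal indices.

ECB encrypts each block independently with the same key, so equal ciphertext blocks imply equal plaintext blocks.
C[0] = C[1] = C[2] = 0x3, so P[0] = P[1] = P[2].
C[3] = C[4] = 0x7, so P[3] = P[4].

P[0] = P[1] = P[2]; P[3] = P[4]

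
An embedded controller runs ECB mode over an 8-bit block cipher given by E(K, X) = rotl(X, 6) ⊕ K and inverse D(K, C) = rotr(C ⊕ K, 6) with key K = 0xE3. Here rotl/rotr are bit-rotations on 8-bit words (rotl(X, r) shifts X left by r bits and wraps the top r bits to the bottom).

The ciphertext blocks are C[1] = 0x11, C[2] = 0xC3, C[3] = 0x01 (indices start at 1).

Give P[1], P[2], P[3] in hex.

ECB decryption: P_i = D(K, C_i).
P[1]: D(K, 0x11) = 0xCB.
P[2]: D(K, 0xC3) = 0x80.
P[3]: D(K, 0x01) = 0x8B.

P[1] = 0xCB, P[2] = 0x80, P[3] = 0x8B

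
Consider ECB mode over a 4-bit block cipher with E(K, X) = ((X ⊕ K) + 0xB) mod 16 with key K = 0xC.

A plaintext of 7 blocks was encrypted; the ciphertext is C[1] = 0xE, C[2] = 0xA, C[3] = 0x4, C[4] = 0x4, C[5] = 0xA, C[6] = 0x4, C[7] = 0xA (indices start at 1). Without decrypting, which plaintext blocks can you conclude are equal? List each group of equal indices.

ECB encrypts each block independently with the same key, so equal ciphertext blocks imply equal plaintext blocks.
C[2] = C[5] = C[7] = 0xA, so P[2] = P[5] = P[7].
C[3] = C[4] = C[6] = 0x4, so P[3] = P[4] = P[6].

P[2] = P[5] = P[7]; P[3] = P[4] = P[6]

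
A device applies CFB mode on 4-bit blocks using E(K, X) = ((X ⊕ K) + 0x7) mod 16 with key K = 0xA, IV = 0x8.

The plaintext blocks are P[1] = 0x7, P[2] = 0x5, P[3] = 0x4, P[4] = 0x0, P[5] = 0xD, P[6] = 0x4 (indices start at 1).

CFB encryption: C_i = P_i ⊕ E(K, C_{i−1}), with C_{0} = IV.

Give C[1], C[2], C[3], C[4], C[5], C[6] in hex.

C[1] = 0xE, C[2] = 0xE, C[3] = 0xF, C[4] = 0xC, C[5] = 0x0, C[6] = 0x5

C[1]: E(K, 0x8) = 0x9; 0x7 ⊕ 0x9 = 0xE.
C[2]: E(K, 0xE) = 0xB; 0x5 ⊕ 0xB = 0xE.
C[3]: E(K, 0xE) = 0xB; 0x4 ⊕ 0xB = 0xF.
C[4]: E(K, 0xF) = 0xC; 0x0 ⊕ 0xC = 0xC.
C[5]: E(K, 0xC) = 0xD; 0xD ⊕ 0xD = 0x0.
C[6]: E(K, 0x0) = 0x1; 0x4 ⊕ 0x1 = 0x5.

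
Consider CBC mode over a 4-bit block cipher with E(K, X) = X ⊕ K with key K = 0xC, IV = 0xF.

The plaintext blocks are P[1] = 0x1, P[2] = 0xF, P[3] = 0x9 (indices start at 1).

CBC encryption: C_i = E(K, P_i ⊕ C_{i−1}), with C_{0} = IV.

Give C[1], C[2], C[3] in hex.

C[1]: P[1] ⊕ 0xF = 0xE; E(K, 0xE) = 0x2.
C[2]: P[2] ⊕ 0x2 = 0xD; E(K, 0xD) = 0x1.
C[3]: P[3] ⊕ 0x1 = 0x8; E(K, 0x8) = 0x4.

C[1] = 0x2, C[2] = 0x1, C[3] = 0x4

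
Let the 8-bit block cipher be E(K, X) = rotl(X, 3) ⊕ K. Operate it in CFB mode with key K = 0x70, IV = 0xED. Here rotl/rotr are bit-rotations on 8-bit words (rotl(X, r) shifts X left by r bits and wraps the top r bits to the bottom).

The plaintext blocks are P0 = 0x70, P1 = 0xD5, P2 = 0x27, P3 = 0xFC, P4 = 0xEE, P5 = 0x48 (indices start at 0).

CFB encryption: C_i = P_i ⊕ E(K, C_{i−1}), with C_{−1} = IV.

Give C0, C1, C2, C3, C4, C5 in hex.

C0 = 0x6F, C1 = 0xDE, C2 = 0xA1, C3 = 0x81, C4 = 0x92, C5 = 0xAC

C0: E(K, 0xED) = 0x1F; 0x70 ⊕ 0x1F = 0x6F.
C1: E(K, 0x6F) = 0x0B; 0xD5 ⊕ 0x0B = 0xDE.
C2: E(K, 0xDE) = 0x86; 0x27 ⊕ 0x86 = 0xA1.
C3: E(K, 0xA1) = 0x7D; 0xFC ⊕ 0x7D = 0x81.
C4: E(K, 0x81) = 0x7C; 0xEE ⊕ 0x7C = 0x92.
C5: E(K, 0x92) = 0xE4; 0x48 ⊕ 0xE4 = 0xAC.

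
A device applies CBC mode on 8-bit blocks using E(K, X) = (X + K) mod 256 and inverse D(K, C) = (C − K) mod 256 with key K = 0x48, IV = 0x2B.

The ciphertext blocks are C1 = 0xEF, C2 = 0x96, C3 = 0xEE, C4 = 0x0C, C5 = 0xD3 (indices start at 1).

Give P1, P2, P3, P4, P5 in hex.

CBC decryption: P_i = D(K, C_i) ⊕ C_{i−1}, with C_{0} = IV.
P1: D(K, 0xEF) = 0xA7; 0xA7 ⊕ 0x2B = 0x8C.
P2: D(K, 0x96) = 0x4E; 0x4E ⊕ 0xEF = 0xA1.
P3: D(K, 0xEE) = 0xA6; 0xA6 ⊕ 0x96 = 0x30.
P4: D(K, 0x0C) = 0xC4; 0xC4 ⊕ 0xEE = 0x2A.
P5: D(K, 0xD3) = 0x8B; 0x8B ⊕ 0x0C = 0x87.

P1 = 0x8C, P2 = 0xA1, P3 = 0x30, P4 = 0x2A, P5 = 0x87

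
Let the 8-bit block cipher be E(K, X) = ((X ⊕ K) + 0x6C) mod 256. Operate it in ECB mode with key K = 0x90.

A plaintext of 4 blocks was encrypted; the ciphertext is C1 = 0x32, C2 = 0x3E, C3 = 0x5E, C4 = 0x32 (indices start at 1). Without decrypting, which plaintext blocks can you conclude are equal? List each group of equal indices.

ECB encrypts each block independently with the same key, so equal ciphertext blocks imply equal plaintext blocks.
C1 = C4 = 0x32, so P1 = P4.

P1 = P4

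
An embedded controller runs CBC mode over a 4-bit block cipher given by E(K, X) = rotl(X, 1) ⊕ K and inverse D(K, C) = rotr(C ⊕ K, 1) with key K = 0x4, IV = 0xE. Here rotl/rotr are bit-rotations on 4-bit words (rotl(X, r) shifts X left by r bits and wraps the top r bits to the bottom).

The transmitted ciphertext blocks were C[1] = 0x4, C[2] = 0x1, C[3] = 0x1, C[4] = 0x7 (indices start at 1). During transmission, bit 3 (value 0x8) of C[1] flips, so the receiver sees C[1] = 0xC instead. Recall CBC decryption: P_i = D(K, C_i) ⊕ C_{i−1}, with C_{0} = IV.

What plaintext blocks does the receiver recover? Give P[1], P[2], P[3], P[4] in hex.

P[1] = 0xA, P[2] = 0x6, P[3] = 0xB, P[4] = 0x8

Only C[1] changed, to 0xC. In CBC, a change in C_i garbles P_i and flips the same bit in P_{i+1}. Decrypting the received ciphertext:
P[1]: D(K, 0xC) = 0x4; 0x4 ⊕ 0xE = 0xA.
P[2]: D(K, 0x1) = 0xA; 0xA ⊕ 0xC = 0x6.
P[3]: D(K, 0x1) = 0xA; 0xA ⊕ 0x1 = 0xB.
P[4]: D(K, 0x7) = 0x9; 0x9 ⊕ 0x1 = 0x8.
Blocks that differ from the original plaintext: P[1], P[2].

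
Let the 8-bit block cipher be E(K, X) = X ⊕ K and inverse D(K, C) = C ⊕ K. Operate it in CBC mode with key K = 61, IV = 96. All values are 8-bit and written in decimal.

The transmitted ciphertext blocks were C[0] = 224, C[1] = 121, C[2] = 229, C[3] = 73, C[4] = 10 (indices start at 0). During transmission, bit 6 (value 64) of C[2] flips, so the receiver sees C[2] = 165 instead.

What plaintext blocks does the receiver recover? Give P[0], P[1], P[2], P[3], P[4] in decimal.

P[0] = 189, P[1] = 164, P[2] = 225, P[3] = 209, P[4] = 126

CBC decryption: P_i = D(K, C_i) ⊕ C_{i−1}, with C_{−1} = IV.
Only C[2] changed, to 165. In CBC, a change in C_i garbles P_i and flips the same bit in P_{i+1}. Decrypting the received ciphertext:
P[0]: D(K, 224) = 221; 221 ⊕ 96 = 189.
P[1]: D(K, 121) = 68; 68 ⊕ 224 = 164.
P[2]: D(K, 165) = 152; 152 ⊕ 121 = 225.
P[3]: D(K, 73) = 116; 116 ⊕ 165 = 209.
P[4]: D(K, 10) = 55; 55 ⊕ 73 = 126.
Blocks that differ from the original plaintext: P[2], P[3].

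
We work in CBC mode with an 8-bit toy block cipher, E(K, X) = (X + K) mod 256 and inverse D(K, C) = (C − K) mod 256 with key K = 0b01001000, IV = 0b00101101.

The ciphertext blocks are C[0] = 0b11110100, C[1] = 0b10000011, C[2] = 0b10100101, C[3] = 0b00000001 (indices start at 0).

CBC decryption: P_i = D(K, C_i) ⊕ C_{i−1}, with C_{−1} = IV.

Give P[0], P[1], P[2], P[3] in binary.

P[0]: D(K, 0b11110100) = 0b10101100; 0b10101100 ⊕ 0b00101101 = 0b10000001.
P[1]: D(K, 0b10000011) = 0b00111011; 0b00111011 ⊕ 0b11110100 = 0b11001111.
P[2]: D(K, 0b10100101) = 0b01011101; 0b01011101 ⊕ 0b10000011 = 0b11011110.
P[3]: D(K, 0b00000001) = 0b10111001; 0b10111001 ⊕ 0b10100101 = 0b00011100.

P[0] = 0b10000001, P[1] = 0b11001111, P[2] = 0b11011110, P[3] = 0b00011100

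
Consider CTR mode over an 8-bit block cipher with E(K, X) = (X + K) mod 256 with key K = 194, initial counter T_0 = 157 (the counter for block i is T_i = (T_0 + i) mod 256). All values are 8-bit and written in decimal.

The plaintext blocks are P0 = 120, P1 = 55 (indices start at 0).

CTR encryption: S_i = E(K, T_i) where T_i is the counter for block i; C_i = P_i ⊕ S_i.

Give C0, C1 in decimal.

C0 = 39, C1 = 87

C0: T = 157, S = E(K, T) = 95; 120 ⊕ 95 = 39.
C1: T = 158, S = E(K, T) = 96; 55 ⊕ 96 = 87.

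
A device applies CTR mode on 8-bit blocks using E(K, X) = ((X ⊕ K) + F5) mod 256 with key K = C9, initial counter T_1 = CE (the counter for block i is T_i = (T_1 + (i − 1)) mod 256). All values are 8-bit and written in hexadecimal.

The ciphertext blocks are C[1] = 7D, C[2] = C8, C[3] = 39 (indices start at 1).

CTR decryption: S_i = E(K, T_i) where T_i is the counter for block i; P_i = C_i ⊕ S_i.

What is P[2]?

P[2] = 33

P[2]: T = CF, S = E(K, T) = FB; C8 ⊕ FB = 33.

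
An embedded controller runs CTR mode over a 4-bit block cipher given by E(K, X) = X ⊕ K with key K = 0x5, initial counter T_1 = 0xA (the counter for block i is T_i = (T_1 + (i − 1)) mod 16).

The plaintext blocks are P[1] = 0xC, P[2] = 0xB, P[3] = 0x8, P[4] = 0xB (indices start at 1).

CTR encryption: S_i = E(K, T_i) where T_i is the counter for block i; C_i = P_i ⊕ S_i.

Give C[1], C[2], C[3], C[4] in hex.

C[1]: T = 0xA, S = E(K, T) = 0xF; 0xC ⊕ 0xF = 0x3.
C[2]: T = 0xB, S = E(K, T) = 0xE; 0xB ⊕ 0xE = 0x5.
C[3]: T = 0xC, S = E(K, T) = 0x9; 0x8 ⊕ 0x9 = 0x1.
C[4]: T = 0xD, S = E(K, T) = 0x8; 0xB ⊕ 0x8 = 0x3.

C[1] = 0x3, C[2] = 0x5, C[3] = 0x1, C[4] = 0x3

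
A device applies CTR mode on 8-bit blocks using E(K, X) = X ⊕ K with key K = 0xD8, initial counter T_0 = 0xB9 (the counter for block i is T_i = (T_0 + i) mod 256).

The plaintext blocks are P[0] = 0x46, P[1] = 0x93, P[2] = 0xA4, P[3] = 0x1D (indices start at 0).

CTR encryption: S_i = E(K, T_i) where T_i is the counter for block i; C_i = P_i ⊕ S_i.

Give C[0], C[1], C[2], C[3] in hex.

C[0]: T = 0xB9, S = E(K, T) = 0x61; 0x46 ⊕ 0x61 = 0x27.
C[1]: T = 0xBA, S = E(K, T) = 0x62; 0x93 ⊕ 0x62 = 0xF1.
C[2]: T = 0xBB, S = E(K, T) = 0x63; 0xA4 ⊕ 0x63 = 0xC7.
C[3]: T = 0xBC, S = E(K, T) = 0x64; 0x1D ⊕ 0x64 = 0x79.

C[0] = 0x27, C[1] = 0xF1, C[2] = 0xC7, C[3] = 0x79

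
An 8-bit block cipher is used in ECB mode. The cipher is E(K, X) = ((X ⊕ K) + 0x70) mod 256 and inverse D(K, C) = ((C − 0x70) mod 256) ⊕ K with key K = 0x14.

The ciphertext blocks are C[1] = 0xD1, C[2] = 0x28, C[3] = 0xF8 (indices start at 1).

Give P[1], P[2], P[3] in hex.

P[1] = 0x75, P[2] = 0xAC, P[3] = 0x9C

ECB decryption: P_i = D(K, C_i).
P[1]: D(K, 0xD1) = 0x75.
P[2]: D(K, 0x28) = 0xAC.
P[3]: D(K, 0xF8) = 0x9C.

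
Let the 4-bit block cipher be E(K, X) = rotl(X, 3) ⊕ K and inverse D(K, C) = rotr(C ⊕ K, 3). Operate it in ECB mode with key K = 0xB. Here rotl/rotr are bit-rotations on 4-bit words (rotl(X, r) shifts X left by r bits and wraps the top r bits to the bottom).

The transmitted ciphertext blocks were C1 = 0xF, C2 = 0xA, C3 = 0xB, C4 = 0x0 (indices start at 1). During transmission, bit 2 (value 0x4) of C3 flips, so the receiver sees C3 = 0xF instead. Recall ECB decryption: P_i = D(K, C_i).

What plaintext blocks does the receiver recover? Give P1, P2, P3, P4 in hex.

P1 = 0x8, P2 = 0x2, P3 = 0x8, P4 = 0x7

Only C3 changed, to 0xF. In ECB, a change in C_i affects only P_i. Decrypting the received ciphertext:
P1: D(K, 0xF) = 0x8.
P2: D(K, 0xA) = 0x2.
P3: D(K, 0xF) = 0x8.
P4: D(K, 0x0) = 0x7.
Blocks that differ from the original plaintext: P3.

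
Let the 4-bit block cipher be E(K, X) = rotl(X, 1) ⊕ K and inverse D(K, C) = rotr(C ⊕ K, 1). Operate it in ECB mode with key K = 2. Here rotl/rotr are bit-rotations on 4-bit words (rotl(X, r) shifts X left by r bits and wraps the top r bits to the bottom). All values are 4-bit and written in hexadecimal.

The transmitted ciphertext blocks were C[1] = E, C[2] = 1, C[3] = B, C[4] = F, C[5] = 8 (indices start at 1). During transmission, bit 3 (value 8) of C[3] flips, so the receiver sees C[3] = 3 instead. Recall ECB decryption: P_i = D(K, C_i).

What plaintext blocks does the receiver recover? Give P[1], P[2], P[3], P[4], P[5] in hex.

Only C[3] changed, to 3. In ECB, a change in C_i affects only P_i. Decrypting the received ciphertext:
P[1]: D(K, E) = 6.
P[2]: D(K, 1) = 9.
P[3]: D(K, 3) = 8.
P[4]: D(K, F) = E.
P[5]: D(K, 8) = 5.
Blocks that differ from the original plaintext: P[3].

P[1] = 6, P[2] = 9, P[3] = 8, P[4] = E, P[5] = 5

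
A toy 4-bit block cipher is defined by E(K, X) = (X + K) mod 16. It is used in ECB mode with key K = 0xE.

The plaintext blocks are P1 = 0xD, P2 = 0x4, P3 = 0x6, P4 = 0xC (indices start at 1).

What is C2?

ECB encryption: C_i = E(K, P_i).
C2: E(K, 0x4) = 0x2.

C2 = 0x2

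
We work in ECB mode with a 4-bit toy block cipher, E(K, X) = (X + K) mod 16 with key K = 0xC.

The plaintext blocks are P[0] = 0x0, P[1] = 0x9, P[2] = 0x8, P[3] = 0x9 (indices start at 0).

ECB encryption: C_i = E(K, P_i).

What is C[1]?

C[1] = 0x5

C[1]: E(K, 0x9) = 0x5.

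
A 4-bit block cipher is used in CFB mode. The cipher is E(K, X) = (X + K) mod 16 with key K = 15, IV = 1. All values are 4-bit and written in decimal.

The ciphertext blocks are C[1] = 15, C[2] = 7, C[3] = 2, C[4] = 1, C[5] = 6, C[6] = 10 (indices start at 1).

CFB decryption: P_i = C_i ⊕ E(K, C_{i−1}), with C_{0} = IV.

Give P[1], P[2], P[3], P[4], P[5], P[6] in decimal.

P[1]: E(K, 1) = 0; 15 ⊕ 0 = 15.
P[2]: E(K, 15) = 14; 7 ⊕ 14 = 9.
P[3]: E(K, 7) = 6; 2 ⊕ 6 = 4.
P[4]: E(K, 2) = 1; 1 ⊕ 1 = 0.
P[5]: E(K, 1) = 0; 6 ⊕ 0 = 6.
P[6]: E(K, 6) = 5; 10 ⊕ 5 = 15.

P[1] = 15, P[2] = 9, P[3] = 4, P[4] = 0, P[5] = 6, P[6] = 15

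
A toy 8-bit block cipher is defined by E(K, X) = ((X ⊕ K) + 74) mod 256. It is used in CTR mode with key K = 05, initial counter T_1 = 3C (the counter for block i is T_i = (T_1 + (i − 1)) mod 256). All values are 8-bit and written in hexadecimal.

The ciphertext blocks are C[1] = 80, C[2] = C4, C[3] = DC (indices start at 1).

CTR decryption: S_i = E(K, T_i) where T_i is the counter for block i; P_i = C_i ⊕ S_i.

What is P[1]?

P[1]: T = 3C, S = E(K, T) = AD; 80 ⊕ AD = 2D.

P[1] = 2D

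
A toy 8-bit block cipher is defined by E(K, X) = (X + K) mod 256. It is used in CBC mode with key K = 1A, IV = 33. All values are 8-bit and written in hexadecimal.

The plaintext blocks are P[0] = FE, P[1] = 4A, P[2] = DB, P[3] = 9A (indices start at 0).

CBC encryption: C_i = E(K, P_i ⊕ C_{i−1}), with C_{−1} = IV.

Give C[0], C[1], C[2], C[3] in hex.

C[0] = E7, C[1] = C7, C[2] = 36, C[3] = C6

C[0]: P[0] ⊕ 33 = CD; E(K, CD) = E7.
C[1]: P[1] ⊕ E7 = AD; E(K, AD) = C7.
C[2]: P[2] ⊕ C7 = 1C; E(K, 1C) = 36.
C[3]: P[3] ⊕ 36 = AC; E(K, AC) = C6.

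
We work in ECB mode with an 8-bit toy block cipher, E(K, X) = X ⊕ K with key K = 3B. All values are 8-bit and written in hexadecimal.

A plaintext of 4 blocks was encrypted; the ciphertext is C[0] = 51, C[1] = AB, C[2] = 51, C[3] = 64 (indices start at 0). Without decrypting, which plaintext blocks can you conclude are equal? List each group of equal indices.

ECB encrypts each block independently with the same key, so equal ciphertext blocks imply equal plaintext blocks.
C[0] = C[2] = 51, so P[0] = P[2].

P[0] = P[2]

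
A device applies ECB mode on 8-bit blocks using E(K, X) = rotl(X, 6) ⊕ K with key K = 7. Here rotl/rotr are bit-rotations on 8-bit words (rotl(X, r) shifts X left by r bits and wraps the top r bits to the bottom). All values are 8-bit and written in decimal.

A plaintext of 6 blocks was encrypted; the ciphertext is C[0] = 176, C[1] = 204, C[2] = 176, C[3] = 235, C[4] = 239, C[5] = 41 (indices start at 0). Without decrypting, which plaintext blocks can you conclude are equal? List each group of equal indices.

ECB encrypts each block independently with the same key, so equal ciphertext blocks imply equal plaintext blocks.
C[0] = C[2] = 176, so P[0] = P[2].

P[0] = P[2]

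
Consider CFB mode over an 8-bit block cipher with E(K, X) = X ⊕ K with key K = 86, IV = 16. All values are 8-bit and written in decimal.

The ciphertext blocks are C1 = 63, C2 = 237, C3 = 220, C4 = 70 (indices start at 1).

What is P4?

P4 = 204

CFB decryption: P_i = C_i ⊕ E(K, C_{i−1}), with C_{0} = IV.
P4: E(K, 220) = 138; 70 ⊕ 138 = 204.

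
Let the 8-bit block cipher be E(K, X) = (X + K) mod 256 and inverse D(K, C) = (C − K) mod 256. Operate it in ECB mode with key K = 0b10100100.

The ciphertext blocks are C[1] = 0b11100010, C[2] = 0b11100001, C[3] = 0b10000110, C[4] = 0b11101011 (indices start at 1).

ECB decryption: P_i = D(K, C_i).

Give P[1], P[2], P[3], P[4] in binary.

P[1] = 0b00111110, P[2] = 0b00111101, P[3] = 0b11100010, P[4] = 0b01000111

P[1]: D(K, 0b11100010) = 0b00111110.
P[2]: D(K, 0b11100001) = 0b00111101.
P[3]: D(K, 0b10000110) = 0b11100010.
P[4]: D(K, 0b11101011) = 0b01000111.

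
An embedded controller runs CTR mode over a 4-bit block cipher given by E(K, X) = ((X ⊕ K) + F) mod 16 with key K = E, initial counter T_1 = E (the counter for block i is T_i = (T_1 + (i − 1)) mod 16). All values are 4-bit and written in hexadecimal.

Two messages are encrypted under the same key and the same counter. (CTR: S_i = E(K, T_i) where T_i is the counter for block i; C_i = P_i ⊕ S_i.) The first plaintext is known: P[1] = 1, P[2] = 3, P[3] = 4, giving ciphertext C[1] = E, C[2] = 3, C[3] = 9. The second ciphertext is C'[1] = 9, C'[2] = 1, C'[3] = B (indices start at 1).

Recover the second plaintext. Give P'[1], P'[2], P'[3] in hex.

P'[1] = 6, P'[2] = 1, P'[3] = 6

In CTR with a reused counter, both messages share the same keystream S_i, so C_i ⊕ C'_i = P_i ⊕ P'_i and thus P'_i = P_i ⊕ C_i ⊕ C'_i.
P'[1]: 1 ⊕ E ⊕ 9 = 6.
P'[2]: 3 ⊕ 3 ⊕ 1 = 1.
P'[3]: 4 ⊕ 9 ⊕ B = 6.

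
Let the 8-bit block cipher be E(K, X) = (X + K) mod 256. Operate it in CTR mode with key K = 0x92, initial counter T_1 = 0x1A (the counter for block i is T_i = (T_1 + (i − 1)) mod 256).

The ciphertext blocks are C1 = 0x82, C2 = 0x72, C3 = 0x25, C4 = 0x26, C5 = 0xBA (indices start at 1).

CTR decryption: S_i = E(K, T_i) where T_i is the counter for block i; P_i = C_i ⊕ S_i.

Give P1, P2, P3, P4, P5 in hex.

P1 = 0x2E, P2 = 0xDF, P3 = 0x8B, P4 = 0x89, P5 = 0x0A

P1: T = 0x1A, S = E(K, T) = 0xAC; 0x82 ⊕ 0xAC = 0x2E.
P2: T = 0x1B, S = E(K, T) = 0xAD; 0x72 ⊕ 0xAD = 0xDF.
P3: T = 0x1C, S = E(K, T) = 0xAE; 0x25 ⊕ 0xAE = 0x8B.
P4: T = 0x1D, S = E(K, T) = 0xAF; 0x26 ⊕ 0xAF = 0x89.
P5: T = 0x1E, S = E(K, T) = 0xB0; 0xBA ⊕ 0xB0 = 0x0A.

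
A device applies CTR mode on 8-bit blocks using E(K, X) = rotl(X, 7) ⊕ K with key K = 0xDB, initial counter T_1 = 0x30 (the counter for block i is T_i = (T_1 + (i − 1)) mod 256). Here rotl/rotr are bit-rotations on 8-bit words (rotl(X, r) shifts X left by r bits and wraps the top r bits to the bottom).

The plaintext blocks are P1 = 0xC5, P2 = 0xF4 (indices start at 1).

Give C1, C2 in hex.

C1 = 0x06, C2 = 0xB7

CTR encryption: S_i = E(K, T_i) where T_i is the counter for block i; C_i = P_i ⊕ S_i.
C1: T = 0x30, S = E(K, T) = 0xC3; 0xC5 ⊕ 0xC3 = 0x06.
C2: T = 0x31, S = E(K, T) = 0x43; 0xF4 ⊕ 0x43 = 0xB7.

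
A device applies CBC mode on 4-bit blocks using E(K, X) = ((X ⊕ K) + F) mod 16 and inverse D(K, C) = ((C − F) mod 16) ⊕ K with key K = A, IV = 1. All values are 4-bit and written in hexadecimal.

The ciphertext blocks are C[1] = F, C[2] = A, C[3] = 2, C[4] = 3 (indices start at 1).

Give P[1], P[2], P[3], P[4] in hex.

CBC decryption: P_i = D(K, C_i) ⊕ C_{i−1}, with C_{0} = IV.
P[1]: D(K, F) = A; A ⊕ 1 = B.
P[2]: D(K, A) = 1; 1 ⊕ F = E.
P[3]: D(K, 2) = 9; 9 ⊕ A = 3.
P[4]: D(K, 3) = E; E ⊕ 2 = C.

P[1] = B, P[2] = E, P[3] = 3, P[4] = C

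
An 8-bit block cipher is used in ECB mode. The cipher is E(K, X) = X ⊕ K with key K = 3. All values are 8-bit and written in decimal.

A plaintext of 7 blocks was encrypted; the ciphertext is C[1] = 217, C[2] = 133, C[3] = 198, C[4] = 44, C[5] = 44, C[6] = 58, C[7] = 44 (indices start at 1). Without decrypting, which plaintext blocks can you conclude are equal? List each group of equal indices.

P[4] = P[5] = P[7]

ECB encrypts each block independently with the same key, so equal ciphertext blocks imply equal plaintext blocks.
C[4] = C[5] = C[7] = 44, so P[4] = P[5] = P[7].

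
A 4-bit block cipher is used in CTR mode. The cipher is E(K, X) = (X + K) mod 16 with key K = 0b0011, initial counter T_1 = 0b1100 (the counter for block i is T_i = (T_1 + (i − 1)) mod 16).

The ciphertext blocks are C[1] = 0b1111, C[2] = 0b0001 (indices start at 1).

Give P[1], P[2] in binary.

P[1] = 0b0000, P[2] = 0b0001

CTR decryption: S_i = E(K, T_i) where T_i is the counter for block i; P_i = C_i ⊕ S_i.
P[1]: T = 0b1100, S = E(K, T) = 0b1111; 0b1111 ⊕ 0b1111 = 0b0000.
P[2]: T = 0b1101, S = E(K, T) = 0b0000; 0b0001 ⊕ 0b0000 = 0b0001.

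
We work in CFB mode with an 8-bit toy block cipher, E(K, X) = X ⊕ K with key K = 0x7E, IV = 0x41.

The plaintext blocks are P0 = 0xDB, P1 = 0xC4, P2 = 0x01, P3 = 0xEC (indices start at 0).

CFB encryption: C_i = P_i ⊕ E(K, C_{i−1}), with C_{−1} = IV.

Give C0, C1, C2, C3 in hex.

C0 = 0xE4, C1 = 0x5E, C2 = 0x21, C3 = 0xB3

C0: E(K, 0x41) = 0x3F; 0xDB ⊕ 0x3F = 0xE4.
C1: E(K, 0xE4) = 0x9A; 0xC4 ⊕ 0x9A = 0x5E.
C2: E(K, 0x5E) = 0x20; 0x01 ⊕ 0x20 = 0x21.
C3: E(K, 0x21) = 0x5F; 0xEC ⊕ 0x5F = 0xB3.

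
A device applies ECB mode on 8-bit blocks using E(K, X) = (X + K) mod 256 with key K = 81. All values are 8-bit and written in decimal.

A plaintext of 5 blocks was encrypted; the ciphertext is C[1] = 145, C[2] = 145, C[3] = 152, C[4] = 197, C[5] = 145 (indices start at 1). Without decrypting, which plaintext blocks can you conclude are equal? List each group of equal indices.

ECB encrypts each block independently with the same key, so equal ciphertext blocks imply equal plaintext blocks.
C[1] = C[2] = C[5] = 145, so P[1] = P[2] = P[5].

P[1] = P[2] = P[5]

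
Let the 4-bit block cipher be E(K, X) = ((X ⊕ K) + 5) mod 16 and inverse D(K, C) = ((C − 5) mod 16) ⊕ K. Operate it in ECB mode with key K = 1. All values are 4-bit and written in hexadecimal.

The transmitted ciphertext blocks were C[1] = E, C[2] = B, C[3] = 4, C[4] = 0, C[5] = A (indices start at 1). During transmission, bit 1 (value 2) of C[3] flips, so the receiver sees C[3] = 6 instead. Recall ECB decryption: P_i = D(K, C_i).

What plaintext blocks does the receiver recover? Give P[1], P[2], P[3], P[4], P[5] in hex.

Only C[3] changed, to 6. In ECB, a change in C_i affects only P_i. Decrypting the received ciphertext:
P[1]: D(K, E) = 8.
P[2]: D(K, B) = 7.
P[3]: D(K, 6) = 0.
P[4]: D(K, 0) = A.
P[5]: D(K, A) = 4.
Blocks that differ from the original plaintext: P[3].

P[1] = 8, P[2] = 7, P[3] = 0, P[4] = A, P[5] = 4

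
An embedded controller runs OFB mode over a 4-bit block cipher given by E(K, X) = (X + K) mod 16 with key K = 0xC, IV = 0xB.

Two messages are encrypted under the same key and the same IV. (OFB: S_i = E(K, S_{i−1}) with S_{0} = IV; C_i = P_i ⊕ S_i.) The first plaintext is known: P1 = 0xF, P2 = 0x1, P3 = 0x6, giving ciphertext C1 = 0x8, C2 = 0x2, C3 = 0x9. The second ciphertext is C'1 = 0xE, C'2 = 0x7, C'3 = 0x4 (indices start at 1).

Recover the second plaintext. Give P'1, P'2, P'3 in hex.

In OFB with a reused IV, both messages share the same keystream S_i, so C_i ⊕ C'_i = P_i ⊕ P'_i and thus P'_i = P_i ⊕ C_i ⊕ C'_i.
P'1: 0xF ⊕ 0x8 ⊕ 0xE = 0x9.
P'2: 0x1 ⊕ 0x2 ⊕ 0x7 = 0x4.
P'3: 0x6 ⊕ 0x9 ⊕ 0x4 = 0xB.

P'1 = 0x9, P'2 = 0x4, P'3 = 0xB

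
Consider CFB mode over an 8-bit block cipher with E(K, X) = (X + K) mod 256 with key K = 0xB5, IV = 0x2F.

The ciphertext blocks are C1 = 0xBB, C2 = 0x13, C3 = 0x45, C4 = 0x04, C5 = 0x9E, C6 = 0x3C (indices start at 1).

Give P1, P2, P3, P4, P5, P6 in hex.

CFB decryption: P_i = C_i ⊕ E(K, C_{i−1}), with C_{0} = IV.
P1: E(K, 0x2F) = 0xE4; 0xBB ⊕ 0xE4 = 0x5F.
P2: E(K, 0xBB) = 0x70; 0x13 ⊕ 0x70 = 0x63.
P3: E(K, 0x13) = 0xC8; 0x45 ⊕ 0xC8 = 0x8D.
P4: E(K, 0x45) = 0xFA; 0x04 ⊕ 0xFA = 0xFE.
P5: E(K, 0x04) = 0xB9; 0x9E ⊕ 0xB9 = 0x27.
P6: E(K, 0x9E) = 0x53; 0x3C ⊕ 0x53 = 0x6F.

P1 = 0x5F, P2 = 0x63, P3 = 0x8D, P4 = 0xFE, P5 = 0x27, P6 = 0x6F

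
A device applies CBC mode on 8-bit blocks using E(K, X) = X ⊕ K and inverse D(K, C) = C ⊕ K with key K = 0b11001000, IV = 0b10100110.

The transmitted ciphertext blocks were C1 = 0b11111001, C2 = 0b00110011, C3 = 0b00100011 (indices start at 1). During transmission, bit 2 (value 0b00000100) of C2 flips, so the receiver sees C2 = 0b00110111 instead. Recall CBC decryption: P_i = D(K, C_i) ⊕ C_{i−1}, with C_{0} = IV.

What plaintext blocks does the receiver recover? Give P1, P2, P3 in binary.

P1 = 0b10010111, P2 = 0b00000110, P3 = 0b11011100

Only C2 changed, to 0b00110111. In CBC, a change in C_i garbles P_i and flips the same bit in P_{i+1}. Decrypting the received ciphertext:
P1: D(K, 0b11111001) = 0b00110001; 0b00110001 ⊕ 0b10100110 = 0b10010111.
P2: D(K, 0b00110111) = 0b11111111; 0b11111111 ⊕ 0b11111001 = 0b00000110.
P3: D(K, 0b00100011) = 0b11101011; 0b11101011 ⊕ 0b00110111 = 0b11011100.
Blocks that differ from the original plaintext: P2, P3.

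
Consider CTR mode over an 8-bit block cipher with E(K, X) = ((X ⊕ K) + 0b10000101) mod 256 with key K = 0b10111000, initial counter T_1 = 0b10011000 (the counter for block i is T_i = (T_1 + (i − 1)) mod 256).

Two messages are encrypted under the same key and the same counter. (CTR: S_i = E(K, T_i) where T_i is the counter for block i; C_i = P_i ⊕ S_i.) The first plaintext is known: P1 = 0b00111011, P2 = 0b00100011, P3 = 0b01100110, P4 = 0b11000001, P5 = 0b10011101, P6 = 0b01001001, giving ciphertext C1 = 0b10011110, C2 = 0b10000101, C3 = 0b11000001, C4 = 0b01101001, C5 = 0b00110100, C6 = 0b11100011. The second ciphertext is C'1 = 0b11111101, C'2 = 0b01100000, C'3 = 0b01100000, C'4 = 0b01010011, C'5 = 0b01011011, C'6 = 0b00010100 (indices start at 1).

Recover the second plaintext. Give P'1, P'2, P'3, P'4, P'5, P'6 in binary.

P'1 = 0b01011000, P'2 = 0b11000110, P'3 = 0b11000111, P'4 = 0b11111011, P'5 = 0b11110010, P'6 = 0b10111110

In CTR with a reused counter, both messages share the same keystream S_i, so C_i ⊕ C'_i = P_i ⊕ P'_i and thus P'_i = P_i ⊕ C_i ⊕ C'_i.
P'1: 0b00111011 ⊕ 0b10011110 ⊕ 0b11111101 = 0b01011000.
P'2: 0b00100011 ⊕ 0b10000101 ⊕ 0b01100000 = 0b11000110.
P'3: 0b01100110 ⊕ 0b11000001 ⊕ 0b01100000 = 0b11000111.
P'4: 0b11000001 ⊕ 0b01101001 ⊕ 0b01010011 = 0b11111011.
P'5: 0b10011101 ⊕ 0b00110100 ⊕ 0b01011011 = 0b11110010.
P'6: 0b01001001 ⊕ 0b11100011 ⊕ 0b00010100 = 0b10111110.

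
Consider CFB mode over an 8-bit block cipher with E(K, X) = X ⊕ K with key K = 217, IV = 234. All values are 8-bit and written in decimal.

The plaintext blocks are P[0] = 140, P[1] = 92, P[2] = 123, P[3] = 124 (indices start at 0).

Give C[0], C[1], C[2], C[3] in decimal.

C[0] = 191, C[1] = 58, C[2] = 152, C[3] = 61

CFB encryption: C_i = P_i ⊕ E(K, C_{i−1}), with C_{−1} = IV.
C[0]: E(K, 234) = 51; 140 ⊕ 51 = 191.
C[1]: E(K, 191) = 102; 92 ⊕ 102 = 58.
C[2]: E(K, 58) = 227; 123 ⊕ 227 = 152.
C[3]: E(K, 152) = 65; 124 ⊕ 65 = 61.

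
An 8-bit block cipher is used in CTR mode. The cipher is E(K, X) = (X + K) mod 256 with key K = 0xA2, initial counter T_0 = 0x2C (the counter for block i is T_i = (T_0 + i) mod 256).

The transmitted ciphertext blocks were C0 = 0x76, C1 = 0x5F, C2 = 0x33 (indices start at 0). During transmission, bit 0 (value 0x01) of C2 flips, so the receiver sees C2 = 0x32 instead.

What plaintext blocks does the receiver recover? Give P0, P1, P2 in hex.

CTR decryption: S_i = E(K, T_i) where T_i is the counter for block i; P_i = C_i ⊕ S_i.
Only C2 changed, to 0x32. In CTR, a change in C_i flips the same bit in P_i only; the keystream is unaffected. Decrypting the received ciphertext:
P0: T = 0x2C, S = E(K, T) = 0xCE; 0x76 ⊕ 0xCE = 0xB8.
P1: T = 0x2D, S = E(K, T) = 0xCF; 0x5F ⊕ 0xCF = 0x90.
P2: T = 0x2E, S = E(K, T) = 0xD0; 0x32 ⊕ 0xD0 = 0xE2.
Blocks that differ from the original plaintext: P2.

P0 = 0xB8, P1 = 0x90, P2 = 0xE2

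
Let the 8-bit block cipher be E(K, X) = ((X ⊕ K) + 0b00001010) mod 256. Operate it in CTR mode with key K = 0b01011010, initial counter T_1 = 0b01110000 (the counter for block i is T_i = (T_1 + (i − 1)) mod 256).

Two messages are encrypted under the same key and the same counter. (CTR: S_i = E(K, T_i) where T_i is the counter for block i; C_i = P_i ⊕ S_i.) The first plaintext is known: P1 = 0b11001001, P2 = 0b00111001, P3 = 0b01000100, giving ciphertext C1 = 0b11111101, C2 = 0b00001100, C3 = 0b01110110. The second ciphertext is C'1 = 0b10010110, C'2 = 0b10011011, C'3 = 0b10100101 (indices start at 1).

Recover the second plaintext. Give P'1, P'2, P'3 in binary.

P'1 = 0b10100010, P'2 = 0b10101110, P'3 = 0b10010111

In CTR with a reused counter, both messages share the same keystream S_i, so C_i ⊕ C'_i = P_i ⊕ P'_i and thus P'_i = P_i ⊕ C_i ⊕ C'_i.
P'1: 0b11001001 ⊕ 0b11111101 ⊕ 0b10010110 = 0b10100010.
P'2: 0b00111001 ⊕ 0b00001100 ⊕ 0b10011011 = 0b10101110.
P'3: 0b01000100 ⊕ 0b01110110 ⊕ 0b10100101 = 0b10010111.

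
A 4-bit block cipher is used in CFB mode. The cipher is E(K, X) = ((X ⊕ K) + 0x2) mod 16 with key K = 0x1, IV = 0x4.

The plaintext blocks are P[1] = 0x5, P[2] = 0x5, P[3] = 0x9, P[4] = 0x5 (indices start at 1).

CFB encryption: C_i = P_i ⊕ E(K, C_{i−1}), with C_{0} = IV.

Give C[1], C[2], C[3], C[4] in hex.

C[1]: E(K, 0x4) = 0x7; 0x5 ⊕ 0x7 = 0x2.
C[2]: E(K, 0x2) = 0x5; 0x5 ⊕ 0x5 = 0x0.
C[3]: E(K, 0x0) = 0x3; 0x9 ⊕ 0x3 = 0xA.
C[4]: E(K, 0xA) = 0xD; 0x5 ⊕ 0xD = 0x8.

C[1] = 0x2, C[2] = 0x0, C[3] = 0xA, C[4] = 0x8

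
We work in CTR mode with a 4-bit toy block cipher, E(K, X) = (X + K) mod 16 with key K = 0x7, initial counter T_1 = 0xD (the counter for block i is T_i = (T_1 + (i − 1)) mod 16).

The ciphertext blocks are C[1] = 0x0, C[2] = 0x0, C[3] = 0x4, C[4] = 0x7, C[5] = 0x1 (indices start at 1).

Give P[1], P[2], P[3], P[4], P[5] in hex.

P[1] = 0x4, P[2] = 0x5, P[3] = 0x2, P[4] = 0x0, P[5] = 0x9

CTR decryption: S_i = E(K, T_i) where T_i is the counter for block i; P_i = C_i ⊕ S_i.
P[1]: T = 0xD, S = E(K, T) = 0x4; 0x0 ⊕ 0x4 = 0x4.
P[2]: T = 0xE, S = E(K, T) = 0x5; 0x0 ⊕ 0x5 = 0x5.
P[3]: T = 0xF, S = E(K, T) = 0x6; 0x4 ⊕ 0x6 = 0x2.
P[4]: T = 0x0, S = E(K, T) = 0x7; 0x7 ⊕ 0x7 = 0x0.
P[5]: T = 0x1, S = E(K, T) = 0x8; 0x1 ⊕ 0x8 = 0x9.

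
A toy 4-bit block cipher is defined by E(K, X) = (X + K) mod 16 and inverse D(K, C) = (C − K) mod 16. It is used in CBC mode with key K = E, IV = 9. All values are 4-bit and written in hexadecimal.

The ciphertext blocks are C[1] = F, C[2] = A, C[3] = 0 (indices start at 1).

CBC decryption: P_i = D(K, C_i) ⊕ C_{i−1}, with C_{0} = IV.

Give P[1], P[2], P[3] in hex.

P[1]: D(K, F) = 1; 1 ⊕ 9 = 8.
P[2]: D(K, A) = C; C ⊕ F = 3.
P[3]: D(K, 0) = 2; 2 ⊕ A = 8.

P[1] = 8, P[2] = 3, P[3] = 8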